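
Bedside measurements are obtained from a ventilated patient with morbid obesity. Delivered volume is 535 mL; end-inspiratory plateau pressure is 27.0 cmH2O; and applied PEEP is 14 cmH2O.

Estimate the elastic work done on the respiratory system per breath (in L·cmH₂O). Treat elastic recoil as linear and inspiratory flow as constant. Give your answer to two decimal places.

3.48

Elastic work ≈ ½ × (Pplat − PEEP) × Vt = 0.5 × (27.0 − 14) × 0.535 L = 0.5 × 13.0 × 0.535 = 3.478 L·cmH2O.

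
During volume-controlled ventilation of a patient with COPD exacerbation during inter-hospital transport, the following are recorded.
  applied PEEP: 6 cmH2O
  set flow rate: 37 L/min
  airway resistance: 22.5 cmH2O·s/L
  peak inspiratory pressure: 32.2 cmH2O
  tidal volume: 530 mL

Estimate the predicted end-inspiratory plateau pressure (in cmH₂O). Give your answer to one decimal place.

Flow: 37 L/min ÷ 60 = 0.6167 L/s.
Pplat = PIP − Raw × flow = 32.2 − 22.5 × 0.6167 = 32.2 − 13.876 = 18.324 cmH2O.

18.3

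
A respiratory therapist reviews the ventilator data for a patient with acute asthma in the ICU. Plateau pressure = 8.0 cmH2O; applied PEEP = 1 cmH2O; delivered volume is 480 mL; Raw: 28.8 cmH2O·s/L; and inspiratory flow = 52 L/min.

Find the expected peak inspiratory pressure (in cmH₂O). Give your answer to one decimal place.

Flow: 52 L/min ÷ 60 = 0.8667 L/s.
PIP = Pplat + Raw × flow = 8.0 + 28.8 × 0.8667 = 8.0 + 24.961 = 32.961 cmH2O.

33.0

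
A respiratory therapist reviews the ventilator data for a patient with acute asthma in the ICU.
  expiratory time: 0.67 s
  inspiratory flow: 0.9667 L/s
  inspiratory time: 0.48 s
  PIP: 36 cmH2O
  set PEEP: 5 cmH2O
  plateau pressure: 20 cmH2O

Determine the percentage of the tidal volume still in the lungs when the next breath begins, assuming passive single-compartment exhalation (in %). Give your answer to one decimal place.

27.0

Vt = flow × Ti = 0.9667 L/s × 0.48 s × 1000 mL/L = 464.02 mL.
R = (PIP − Pplat)/V̇ = (36 − 20) / 0.9667 = 16.0/0.9667 = 16.551 cmH2O·s/L.
C = Vt/(Pplat − PEEP) = 464.02 / (20 − 5) = 464.02/15.0 = 30.935 mL/cmH2O.
τ = R × C = 16.551 × 0.03094 L/cmH2O = 0.5121 s.
Fraction remaining at end-expiration = e^(−Te/τ) = e^(−0.67/0.5121) = 0.2703 → 27.03%.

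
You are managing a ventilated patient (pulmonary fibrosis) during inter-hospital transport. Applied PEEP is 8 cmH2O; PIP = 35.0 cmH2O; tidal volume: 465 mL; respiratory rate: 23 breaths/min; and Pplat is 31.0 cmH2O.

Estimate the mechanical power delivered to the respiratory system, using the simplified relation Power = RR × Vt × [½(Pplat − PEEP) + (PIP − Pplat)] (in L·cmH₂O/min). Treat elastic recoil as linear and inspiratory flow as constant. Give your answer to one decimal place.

165.8

Per-breath work = Vt × [½(Pplat−PEEP) + (PIP−Pplat)] = 0.465 × [0.5×23.0 + 4.0] = 0.465 × 15.5 = 7.208 L·cmH2O.
Power = 23 × 7.208 = 165.78 L·cmH2O/min.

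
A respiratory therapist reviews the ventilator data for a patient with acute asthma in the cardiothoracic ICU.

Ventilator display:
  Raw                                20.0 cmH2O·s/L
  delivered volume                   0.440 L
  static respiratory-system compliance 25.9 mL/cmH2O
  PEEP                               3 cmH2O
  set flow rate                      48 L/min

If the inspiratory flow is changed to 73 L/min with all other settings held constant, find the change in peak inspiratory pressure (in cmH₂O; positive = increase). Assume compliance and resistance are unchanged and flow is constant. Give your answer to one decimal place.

8.3

Flow: 48 L/min ÷ 60 = 0.8 L/s.
New flow: 73 L/min ÷ 60 = 1.2167 L/s.
PIP = Vt/C + R·V̇ + PEEP (constant-flow equation of motion).
Only the resistive term changes: ΔPIP = R × ΔV̇ = 20.0 × (1.2167 − 0.8) = 20.0 × 0.4167 = 8.334 cmH2O.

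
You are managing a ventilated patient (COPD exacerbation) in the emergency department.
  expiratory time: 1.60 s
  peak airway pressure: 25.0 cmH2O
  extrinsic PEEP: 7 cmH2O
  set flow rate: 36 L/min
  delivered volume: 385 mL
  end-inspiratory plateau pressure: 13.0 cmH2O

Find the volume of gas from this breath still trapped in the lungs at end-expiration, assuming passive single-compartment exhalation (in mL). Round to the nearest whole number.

Flow: 36 L/min ÷ 60 = 0.6 L/s.
R = (PIP − Pplat)/V̇ = (25.0 − 13.0) / 0.6 = 12.0/0.6 = 20.0 cmH2O·s/L.
C = Vt/(Pplat − PEEP) = 385.0 / (13.0 − 7) = 385.0/6.0 = 64.167 mL/cmH2O.
τ = R × C = 20.0 × 0.06417 L/cmH2O = 1.283 s.
Fraction remaining = e^(−Te/τ) = e^(−1.60/1.283) = 0.2873.
Trapped volume = 385.0 × 0.2873 = 110.61 mL.

111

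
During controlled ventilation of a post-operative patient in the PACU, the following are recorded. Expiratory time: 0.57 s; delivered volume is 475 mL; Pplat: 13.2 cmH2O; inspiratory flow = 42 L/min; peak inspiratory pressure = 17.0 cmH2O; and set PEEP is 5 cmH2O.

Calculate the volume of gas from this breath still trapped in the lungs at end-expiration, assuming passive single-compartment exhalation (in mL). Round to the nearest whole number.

78

Flow: 42 L/min ÷ 60 = 0.7 L/s.
R = (PIP − Pplat)/V̇ = (17.0 − 13.2) / 0.7 = 3.8/0.7 = 5.429 cmH2O·s/L.
C = Vt/(Pplat − PEEP) = 475.0 / (13.2 − 5) = 475.0/8.2 = 57.927 mL/cmH2O.
τ = R × C = 5.429 × 0.05793 L/cmH2O = 0.3145 s.
Fraction remaining = e^(−Te/τ) = e^(−0.57/0.3145) = 0.1633.
Trapped volume = 475.0 × 0.1633 = 77.568 mL.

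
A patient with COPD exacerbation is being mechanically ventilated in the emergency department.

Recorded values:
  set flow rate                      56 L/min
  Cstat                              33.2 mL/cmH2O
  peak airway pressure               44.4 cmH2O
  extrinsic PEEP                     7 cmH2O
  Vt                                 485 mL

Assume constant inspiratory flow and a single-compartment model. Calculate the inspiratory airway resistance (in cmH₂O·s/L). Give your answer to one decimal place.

24.4

Flow: 56 L/min ÷ 60 = 0.9333 L/s.
Equation of motion (constant flow): PIP = Vt/C + R·V̇ + PEEP.
R·V̇ = PIP − Vt/C − PEEP = 44.4 − 485/33.2 − 7 = 44.4 − 14.608 − 7 = 22.792 cmH2O.
R = 22.792 / 0.9333 = 24.421 cmH2O·s/L.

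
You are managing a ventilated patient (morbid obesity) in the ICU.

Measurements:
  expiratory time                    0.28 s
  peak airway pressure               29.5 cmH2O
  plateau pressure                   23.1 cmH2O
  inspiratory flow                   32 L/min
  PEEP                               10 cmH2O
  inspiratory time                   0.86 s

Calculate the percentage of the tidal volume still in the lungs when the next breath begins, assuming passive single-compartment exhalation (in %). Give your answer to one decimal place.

Flow: 32 L/min ÷ 60 = 0.5333 L/s.
Vt = flow × Ti = 0.5333 L/s × 0.86 s × 1000 mL/L = 458.64 mL.
R = (PIP − Pplat)/V̇ = (29.5 − 23.1) / 0.5333 = 6.4/0.5333 = 12.001 cmH2O·s/L.
C = Vt/(Pplat − PEEP) = 458.64 / (23.1 − 10) = 458.64/13.1 = 35.011 mL/cmH2O.
τ = R × C = 12.001 × 0.03501 L/cmH2O = 0.4202 s.
Fraction remaining at end-expiration = e^(−Te/τ) = e^(−0.28/0.4202) = 0.5136 → 51.36%.

51.4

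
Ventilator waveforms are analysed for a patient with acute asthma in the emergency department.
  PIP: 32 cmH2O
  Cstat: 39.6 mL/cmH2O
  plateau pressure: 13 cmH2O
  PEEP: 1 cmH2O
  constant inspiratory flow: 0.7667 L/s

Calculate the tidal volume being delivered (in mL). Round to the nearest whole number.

475

Vt = Cstat × (Pplat − PEEP) = 39.6 × (13 − 1) = 39.6 × 12.0 = 475.2 mL.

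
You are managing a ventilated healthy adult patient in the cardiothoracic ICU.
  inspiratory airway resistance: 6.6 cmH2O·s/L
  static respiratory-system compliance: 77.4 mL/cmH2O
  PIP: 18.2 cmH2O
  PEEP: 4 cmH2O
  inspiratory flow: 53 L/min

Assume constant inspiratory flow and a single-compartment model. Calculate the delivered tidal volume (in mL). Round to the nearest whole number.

648

Flow: 53 L/min ÷ 60 = 0.8833 L/s.
Equation of motion (constant flow): PIP = Vt/C + R·V̇ + PEEP.
Vt/C = PIP − R·V̇ − PEEP = 18.2 − 5.83 − 4 = 8.37 cmH2O.
Vt = C × 8.37 = 77.4 × 8.37 = 647.84 mL.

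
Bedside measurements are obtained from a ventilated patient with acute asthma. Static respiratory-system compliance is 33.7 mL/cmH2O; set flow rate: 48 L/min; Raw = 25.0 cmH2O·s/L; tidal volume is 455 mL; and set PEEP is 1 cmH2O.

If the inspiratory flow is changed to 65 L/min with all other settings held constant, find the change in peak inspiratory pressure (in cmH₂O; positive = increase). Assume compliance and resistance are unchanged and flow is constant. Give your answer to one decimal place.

Flow: 48 L/min ÷ 60 = 0.8 L/s.
New flow: 65 L/min ÷ 60 = 1.0833 L/s.
PIP = Vt/C + R·V̇ + PEEP (constant-flow equation of motion).
Only the resistive term changes: ΔPIP = R × ΔV̇ = 25.0 × (1.0833 − 0.8) = 25.0 × 0.2833 = 7.083 cmH2O.

7.1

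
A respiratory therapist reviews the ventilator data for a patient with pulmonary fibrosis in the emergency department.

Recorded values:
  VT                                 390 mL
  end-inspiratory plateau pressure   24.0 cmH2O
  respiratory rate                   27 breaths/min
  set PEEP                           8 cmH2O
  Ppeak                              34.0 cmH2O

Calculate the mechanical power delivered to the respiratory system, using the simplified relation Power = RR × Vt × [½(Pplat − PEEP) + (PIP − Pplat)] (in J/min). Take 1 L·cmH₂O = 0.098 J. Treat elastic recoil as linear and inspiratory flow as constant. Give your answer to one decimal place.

18.6

Per-breath work = Vt × [½(Pplat−PEEP) + (PIP−Pplat)] = 0.390 × [0.5×16.0 + 10.0] = 0.390 × 18.0 = 7.02 L·cmH2O.
Power = 27 × 7.02 = 189.54 L·cmH2O/min.
× 0.098 J/(L·cmH2O) → 18.575 J/min.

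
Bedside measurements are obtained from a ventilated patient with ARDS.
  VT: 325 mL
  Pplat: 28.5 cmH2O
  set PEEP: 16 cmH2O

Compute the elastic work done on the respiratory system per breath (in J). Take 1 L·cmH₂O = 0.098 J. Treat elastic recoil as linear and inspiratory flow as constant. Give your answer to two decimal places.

Elastic work ≈ ½ × (Pplat − PEEP) × Vt = 0.5 × (28.5 − 16) × 0.325 L = 0.5 × 12.5 × 0.325 = 2.031 L·cmH2O.
× 0.098 J/(L·cmH2O) → 0.199 J.

0.20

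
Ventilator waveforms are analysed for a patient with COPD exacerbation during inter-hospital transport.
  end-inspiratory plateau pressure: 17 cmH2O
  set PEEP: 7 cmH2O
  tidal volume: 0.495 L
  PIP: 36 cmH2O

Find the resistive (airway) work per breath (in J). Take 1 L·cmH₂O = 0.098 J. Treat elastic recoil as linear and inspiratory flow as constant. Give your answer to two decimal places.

0.92

With constant inspiratory flow the resistive pressure is constant at PIP − Pplat = 36 − 17 = 19.0 cmH2O, so resistive work = 19.0 × 0.495 = 9.405 L·cmH2O.
× 0.098 J/(L·cmH2O) → 0.9217 J.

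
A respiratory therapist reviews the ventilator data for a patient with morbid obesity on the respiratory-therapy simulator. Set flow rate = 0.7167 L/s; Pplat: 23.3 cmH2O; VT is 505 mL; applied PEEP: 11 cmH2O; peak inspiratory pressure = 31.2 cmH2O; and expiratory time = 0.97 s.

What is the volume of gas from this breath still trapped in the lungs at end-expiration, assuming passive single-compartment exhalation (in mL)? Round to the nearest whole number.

59

R = (PIP − Pplat)/V̇ = (31.2 − 23.3) / 0.7167 = 7.9/0.7167 = 11.023 cmH2O·s/L.
C = Vt/(Pplat − PEEP) = 505.0 / (23.3 − 11) = 505.0/12.3 = 41.057 mL/cmH2O.
τ = R × C = 11.023 × 0.04106 L/cmH2O = 0.4526 s.
Fraction remaining = e^(−Te/τ) = e^(−0.97/0.4526) = 0.1173.
Trapped volume = 505.0 × 0.1173 = 59.237 mL.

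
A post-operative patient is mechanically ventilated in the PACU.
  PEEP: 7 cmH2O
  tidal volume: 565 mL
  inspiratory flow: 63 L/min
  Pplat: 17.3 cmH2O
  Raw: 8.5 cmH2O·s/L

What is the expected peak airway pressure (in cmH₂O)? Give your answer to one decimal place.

26.2

Flow: 63 L/min ÷ 60 = 1.05 L/s.
PIP = Pplat + Raw × flow = 17.3 + 8.5 × 1.05 = 17.3 + 8.925 = 26.225 cmH2O.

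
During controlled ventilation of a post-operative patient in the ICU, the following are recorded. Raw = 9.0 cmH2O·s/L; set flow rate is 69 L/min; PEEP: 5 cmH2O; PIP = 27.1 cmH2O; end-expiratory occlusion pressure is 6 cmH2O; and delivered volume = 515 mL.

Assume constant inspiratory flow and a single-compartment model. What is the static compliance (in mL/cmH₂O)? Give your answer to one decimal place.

Flow: 69 L/min ÷ 60 = 1.15 L/s.
Total PEEP = 6 cmH2O (set 5 + intrinsic 1); this is the baseline alveolar pressure.
Equation of motion (constant flow): PIP = Vt/C + R·V̇ + PEEP.
Vt/C = PIP − R·V̇ − PEEP = 27.1 − 9.0×1.15 − 6 = 27.1 − 10.35 − 6 = 10.75 cmH2O.
C = Vt / 10.75 = 515 / 10.75 = 47.907 mL/cmH2O.

47.9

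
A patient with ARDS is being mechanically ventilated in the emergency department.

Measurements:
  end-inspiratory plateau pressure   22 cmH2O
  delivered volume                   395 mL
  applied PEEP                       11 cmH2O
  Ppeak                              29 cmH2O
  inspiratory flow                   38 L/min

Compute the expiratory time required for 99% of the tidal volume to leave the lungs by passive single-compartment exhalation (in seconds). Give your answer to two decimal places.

1.83

Flow: 38 L/min ÷ 60 = 0.6333 L/s.
R = (PIP − Pplat)/V̇ = (29 − 22) / 0.6333 = 7.0/0.6333 = 11.053 cmH2O·s/L.
C = Vt/(Pplat − PEEP) = 395.0 / (22 − 11) = 395.0/11.0 = 35.909 mL/cmH2O.
τ = R × C = 11.053 × 0.03591 L/cmH2O = 0.3969 s.
t = −τ·ln(1 − 0.99) = −0.3969·ln(0.01) = 1.828 s.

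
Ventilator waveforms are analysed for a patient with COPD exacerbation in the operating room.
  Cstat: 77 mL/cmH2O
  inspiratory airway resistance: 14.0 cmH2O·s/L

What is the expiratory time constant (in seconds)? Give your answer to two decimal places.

τ = R × C = 14.0 × 77 mL/cmH2O = 14.0 × 0.077 L/cmH2O = 1.078 s.

1.08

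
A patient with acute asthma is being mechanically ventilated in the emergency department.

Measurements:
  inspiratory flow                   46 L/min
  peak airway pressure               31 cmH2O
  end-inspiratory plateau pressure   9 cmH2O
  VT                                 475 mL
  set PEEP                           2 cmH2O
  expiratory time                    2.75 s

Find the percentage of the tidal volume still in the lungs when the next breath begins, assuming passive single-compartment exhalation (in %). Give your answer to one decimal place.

Flow: 46 L/min ÷ 60 = 0.7667 L/s.
R = (PIP − Pplat)/V̇ = (31 − 9) / 0.7667 = 22.0/0.7667 = 28.694 cmH2O·s/L.
C = Vt/(Pplat − PEEP) = 475.0 / (9 − 2) = 475.0/7.0 = 67.857 mL/cmH2O.
τ = R × C = 28.694 × 0.06786 L/cmH2O = 1.947 s.
Fraction remaining at end-expiration = e^(−Te/τ) = e^(−2.75/1.947) = 0.2436 → 24.36%.

24.4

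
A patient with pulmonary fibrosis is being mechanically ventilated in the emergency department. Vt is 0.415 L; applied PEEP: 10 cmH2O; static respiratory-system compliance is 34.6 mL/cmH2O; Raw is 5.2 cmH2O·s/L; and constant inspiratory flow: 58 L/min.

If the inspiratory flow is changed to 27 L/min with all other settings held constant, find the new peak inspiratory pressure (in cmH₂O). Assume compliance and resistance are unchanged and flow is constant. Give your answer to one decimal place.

Flow: 58 L/min ÷ 60 = 0.9667 L/s.
New flow: 27 L/min ÷ 60 = 0.45 L/s.
PIP = Vt/C + R·V̇ + PEEP (constant-flow equation of motion).
Only the resistive term changes: ΔPIP = R × ΔV̇ = 5.2 × (0.45 − 0.9667) = 5.2 × -0.5167 = -2.687 cmH2O.
Original PIP = 415/34.6 + 5.2×0.9667 + 10 = 27.021 cmH2O; new PIP = 27.021 + (-2.687) = 24.334 cmH2O.

24.3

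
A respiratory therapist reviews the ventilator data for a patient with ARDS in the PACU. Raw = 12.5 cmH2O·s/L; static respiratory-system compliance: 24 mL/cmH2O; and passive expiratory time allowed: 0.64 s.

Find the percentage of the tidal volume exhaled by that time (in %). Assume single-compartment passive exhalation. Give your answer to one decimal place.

τ = R × C = 12.5 × 24 mL/cmH2O = 12.5 × 0.024 L/cmH2O = 0.3 s.
Passive exhalation: V(t)/V₀ = e^(−t/τ) = e^(−0.64/0.3) = 0.1184.
Fraction exhaled = 1 − 0.1184 = 0.8816 → 88.16%.

88.2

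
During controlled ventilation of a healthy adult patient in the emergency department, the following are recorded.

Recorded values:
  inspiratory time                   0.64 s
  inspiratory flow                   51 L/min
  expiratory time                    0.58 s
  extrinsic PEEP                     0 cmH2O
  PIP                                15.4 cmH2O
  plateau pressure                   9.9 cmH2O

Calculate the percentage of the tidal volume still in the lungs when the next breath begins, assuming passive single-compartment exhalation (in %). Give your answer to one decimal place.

19.6

Flow: 51 L/min ÷ 60 = 0.85 L/s.
Vt = flow × Ti = 0.85 L/s × 0.64 s × 1000 mL/L = 544.0 mL.
R = (PIP − Pplat)/V̇ = (15.4 − 9.9) / 0.85 = 5.5/0.85 = 6.471 cmH2O·s/L.
C = Vt/(Pplat − PEEP) = 544.0 / (9.9 − 0) = 544.0/9.9 = 54.949 mL/cmH2O.
τ = R × C = 6.471 × 0.05495 L/cmH2O = 0.3556 s.
Fraction remaining at end-expiration = e^(−Te/τ) = e^(−0.58/0.3556) = 0.1957 → 19.57%.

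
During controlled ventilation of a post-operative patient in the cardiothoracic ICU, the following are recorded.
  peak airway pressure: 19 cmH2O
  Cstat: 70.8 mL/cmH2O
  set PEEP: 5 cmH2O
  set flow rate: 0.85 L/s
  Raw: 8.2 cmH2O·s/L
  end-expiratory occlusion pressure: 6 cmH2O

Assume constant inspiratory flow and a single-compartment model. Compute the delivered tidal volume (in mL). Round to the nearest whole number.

427

Total PEEP = 6 cmH2O (set 5 + intrinsic 1); this is the baseline alveolar pressure.
Equation of motion (constant flow): PIP = Vt/C + R·V̇ + PEEP.
Vt/C = PIP − R·V̇ − PEEP = 19 − 6.97 − 6 = 6.03 cmH2O.
Vt = C × 6.03 = 70.8 × 6.03 = 426.92 mL.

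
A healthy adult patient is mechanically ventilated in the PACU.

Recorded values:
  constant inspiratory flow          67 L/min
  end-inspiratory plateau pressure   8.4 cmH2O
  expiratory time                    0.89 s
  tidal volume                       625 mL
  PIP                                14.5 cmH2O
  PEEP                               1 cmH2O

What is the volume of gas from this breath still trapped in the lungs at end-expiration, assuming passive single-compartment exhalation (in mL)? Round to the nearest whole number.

Flow: 67 L/min ÷ 60 = 1.1167 L/s.
R = (PIP − Pplat)/V̇ = (14.5 − 8.4) / 1.1167 = 6.1/1.1167 = 5.463 cmH2O·s/L.
C = Vt/(Pplat − PEEP) = 625.0 / (8.4 − 1) = 625.0/7.4 = 84.459 mL/cmH2O.
τ = R × C = 5.463 × 0.08446 L/cmH2O = 0.4614 s.
Fraction remaining = e^(−Te/τ) = e^(−0.89/0.4614) = 0.1453.
Trapped volume = 625.0 × 0.1453 = 90.813 mL.

91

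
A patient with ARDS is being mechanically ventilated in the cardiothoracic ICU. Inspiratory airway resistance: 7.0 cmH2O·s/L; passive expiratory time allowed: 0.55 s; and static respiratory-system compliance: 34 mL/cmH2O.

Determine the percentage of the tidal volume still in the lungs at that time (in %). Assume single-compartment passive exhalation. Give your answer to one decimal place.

τ = R × C = 7.0 × 34 mL/cmH2O = 7.0 × 0.034 L/cmH2O = 0.238 s.
Passive exhalation: V(t)/V₀ = e^(−t/τ) = e^(−0.55/0.238) = 0.09917.
Fraction remaining = 0.09917 → 9.917%.

9.9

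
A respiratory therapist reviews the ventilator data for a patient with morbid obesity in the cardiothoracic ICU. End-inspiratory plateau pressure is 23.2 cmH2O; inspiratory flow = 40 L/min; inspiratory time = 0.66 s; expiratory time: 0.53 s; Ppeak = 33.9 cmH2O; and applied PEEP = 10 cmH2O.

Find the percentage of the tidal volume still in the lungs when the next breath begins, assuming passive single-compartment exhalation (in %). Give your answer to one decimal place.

Flow: 40 L/min ÷ 60 = 0.6667 L/s.
Vt = flow × Ti = 0.6667 L/s × 0.66 s × 1000 mL/L = 440.02 mL.
R = (PIP − Pplat)/V̇ = (33.9 − 23.2) / 0.6667 = 10.7/0.6667 = 16.049 cmH2O·s/L.
C = Vt/(Pplat − PEEP) = 440.02 / (23.2 − 10) = 440.02/13.2 = 33.335 mL/cmH2O.
τ = R × C = 16.049 × 0.03334 L/cmH2O = 0.5351 s.
Fraction remaining at end-expiration = e^(−Te/τ) = e^(−0.53/0.5351) = 0.3714 → 37.14%.

37.1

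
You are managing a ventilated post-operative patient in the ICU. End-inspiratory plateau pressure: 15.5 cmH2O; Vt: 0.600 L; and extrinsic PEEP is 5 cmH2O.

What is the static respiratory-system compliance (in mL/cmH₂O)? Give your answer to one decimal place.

57.1

Cstat = Vt / (Pplat − PEEP) = 600 / (15.5 − 5) = 600 / 10.5 = 57.143 mL/cmH2O.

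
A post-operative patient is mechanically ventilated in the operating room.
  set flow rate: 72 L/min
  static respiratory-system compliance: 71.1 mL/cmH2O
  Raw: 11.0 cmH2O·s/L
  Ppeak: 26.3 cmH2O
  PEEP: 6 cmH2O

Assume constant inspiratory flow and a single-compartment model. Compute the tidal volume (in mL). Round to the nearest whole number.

505

Flow: 72 L/min ÷ 60 = 1.2 L/s.
Equation of motion (constant flow): PIP = Vt/C + R·V̇ + PEEP.
Vt/C = PIP − R·V̇ − PEEP = 26.3 − 13.2 − 6 = 7.1 cmH2O.
Vt = C × 7.1 = 71.1 × 7.1 = 504.81 mL.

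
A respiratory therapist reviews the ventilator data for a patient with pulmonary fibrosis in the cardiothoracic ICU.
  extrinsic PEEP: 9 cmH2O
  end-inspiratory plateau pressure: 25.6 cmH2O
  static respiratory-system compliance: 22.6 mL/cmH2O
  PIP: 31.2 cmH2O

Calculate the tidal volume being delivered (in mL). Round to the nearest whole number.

Vt = Cstat × (Pplat − PEEP) = 22.6 × (25.6 − 9) = 22.6 × 16.6 = 375.16 mL.

375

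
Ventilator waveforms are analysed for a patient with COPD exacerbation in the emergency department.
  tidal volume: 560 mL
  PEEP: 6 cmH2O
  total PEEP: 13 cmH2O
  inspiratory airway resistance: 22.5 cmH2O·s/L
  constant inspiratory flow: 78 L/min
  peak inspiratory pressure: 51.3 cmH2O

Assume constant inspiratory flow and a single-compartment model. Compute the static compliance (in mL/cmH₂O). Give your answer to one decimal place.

61.9

Flow: 78 L/min ÷ 60 = 1.3 L/s.
Total PEEP = 13 cmH2O (set 6 + intrinsic 7); this is the baseline alveolar pressure.
Equation of motion (constant flow): PIP = Vt/C + R·V̇ + PEEP.
Vt/C = PIP − R·V̇ − PEEP = 51.3 − 22.5×1.3 − 13 = 51.3 − 29.25 − 13 = 9.05 cmH2O.
C = Vt / 9.05 = 560 / 9.05 = 61.878 mL/cmH2O.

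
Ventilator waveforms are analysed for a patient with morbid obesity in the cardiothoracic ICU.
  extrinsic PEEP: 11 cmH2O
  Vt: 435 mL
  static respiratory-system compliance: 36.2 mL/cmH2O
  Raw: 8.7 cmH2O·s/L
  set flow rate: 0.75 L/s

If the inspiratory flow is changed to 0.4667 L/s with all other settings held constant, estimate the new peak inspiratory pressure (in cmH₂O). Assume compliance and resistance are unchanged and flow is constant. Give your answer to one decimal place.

27.1

PIP = Vt/C + R·V̇ + PEEP (constant-flow equation of motion).
Only the resistive term changes: ΔPIP = R × ΔV̇ = 8.7 × (0.4667 − 0.75) = 8.7 × -0.2833 = -2.465 cmH2O.
Original PIP = 435/36.2 + 8.7×0.75 + 11 = 29.542 cmH2O; new PIP = 29.542 + (-2.465) = 27.077 cmH2O.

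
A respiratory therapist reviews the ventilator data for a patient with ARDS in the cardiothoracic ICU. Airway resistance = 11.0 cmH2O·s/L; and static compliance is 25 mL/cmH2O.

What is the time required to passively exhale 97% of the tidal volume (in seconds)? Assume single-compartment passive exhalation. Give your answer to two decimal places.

0.96

τ = R × C = 11.0 × 25 mL/cmH2O = 11.0 × 0.025 L/cmH2O = 0.275 s.
Exhaled fraction f = 1 − e^(−t/τ) → t = −τ·ln(1 − f) = −0.275·ln(0.03) = 0.9643 s.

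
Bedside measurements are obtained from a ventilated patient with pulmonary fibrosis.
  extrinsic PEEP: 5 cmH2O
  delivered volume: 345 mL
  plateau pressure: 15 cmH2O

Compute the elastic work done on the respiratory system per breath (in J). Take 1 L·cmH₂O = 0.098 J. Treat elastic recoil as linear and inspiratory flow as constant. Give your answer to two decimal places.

Elastic work ≈ ½ × (Pplat − PEEP) × Vt = 0.5 × (15 − 5) × 0.345 L = 0.5 × 10.0 × 0.345 = 1.725 L·cmH2O.
× 0.098 J/(L·cmH2O) → 0.1691 J.

0.17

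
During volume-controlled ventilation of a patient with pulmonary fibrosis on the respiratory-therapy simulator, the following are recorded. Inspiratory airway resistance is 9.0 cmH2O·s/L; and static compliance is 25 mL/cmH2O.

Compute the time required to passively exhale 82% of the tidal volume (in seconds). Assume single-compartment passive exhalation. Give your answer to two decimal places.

0.39

τ = R × C = 9.0 × 25 mL/cmH2O = 9.0 × 0.025 L/cmH2O = 0.225 s.
Exhaled fraction f = 1 − e^(−t/τ) → t = −τ·ln(1 − f) = −0.225·ln(0.18) = 0.3858 s.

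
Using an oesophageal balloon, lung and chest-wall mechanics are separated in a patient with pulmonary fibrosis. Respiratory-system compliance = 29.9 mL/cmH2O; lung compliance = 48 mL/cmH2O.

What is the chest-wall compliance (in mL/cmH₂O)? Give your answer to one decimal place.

1/Ccw = 1/Crs − 1/CL.
1/Ccw = 1/29.9 − 1/48 = 0.01261.
Ccw = 79.302 mL/cmH2O.

79.3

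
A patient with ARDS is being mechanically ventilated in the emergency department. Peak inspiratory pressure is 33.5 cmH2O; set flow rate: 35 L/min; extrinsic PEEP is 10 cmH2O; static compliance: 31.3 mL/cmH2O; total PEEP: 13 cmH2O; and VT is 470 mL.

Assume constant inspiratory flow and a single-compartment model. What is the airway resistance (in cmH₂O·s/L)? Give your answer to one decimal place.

9.4

Flow: 35 L/min ÷ 60 = 0.5833 L/s.
Total PEEP = 13 cmH2O (set 10 + intrinsic 3); this is the baseline alveolar pressure.
Equation of motion (constant flow): PIP = Vt/C + R·V̇ + PEEP.
R·V̇ = PIP − Vt/C − PEEP = 33.5 − 470/31.3 − 13 = 33.5 − 15.016 − 13 = 5.484 cmH2O.
R = 5.484 / 0.5833 = 9.402 cmH2O·s/L.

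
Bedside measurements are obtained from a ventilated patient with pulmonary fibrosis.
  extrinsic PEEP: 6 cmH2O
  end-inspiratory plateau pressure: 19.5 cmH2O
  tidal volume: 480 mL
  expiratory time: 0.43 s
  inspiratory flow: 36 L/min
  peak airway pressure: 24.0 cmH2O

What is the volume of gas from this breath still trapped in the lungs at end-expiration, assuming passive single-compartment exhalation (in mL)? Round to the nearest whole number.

Flow: 36 L/min ÷ 60 = 0.6 L/s.
R = (PIP − Pplat)/V̇ = (24.0 − 19.5) / 0.6 = 4.5/0.6 = 7.5 cmH2O·s/L.
C = Vt/(Pplat − PEEP) = 480.0 / (19.5 − 6) = 480.0/13.5 = 35.556 mL/cmH2O.
τ = R × C = 7.5 × 0.03556 L/cmH2O = 0.2667 s.
Fraction remaining = e^(−Te/τ) = e^(−0.43/0.2667) = 0.1994.
Trapped volume = 480.0 × 0.1994 = 95.712 mL.

96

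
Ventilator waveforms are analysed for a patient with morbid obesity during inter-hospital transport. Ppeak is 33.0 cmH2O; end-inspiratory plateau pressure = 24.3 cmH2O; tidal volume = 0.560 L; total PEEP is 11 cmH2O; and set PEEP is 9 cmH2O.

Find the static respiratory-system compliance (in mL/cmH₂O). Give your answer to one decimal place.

End-expiratory occlusion gives total PEEP = 11 cmH2O (intrinsic PEEP = 11 − 9 = 2). Use total PEEP for the elastic gradient.
Cstat = Vt / (Pplat − PEEPtotal) = 560 / (24.3 − 11) = 560 / 13.3 = 42.105 mL/cmH2O.

42.1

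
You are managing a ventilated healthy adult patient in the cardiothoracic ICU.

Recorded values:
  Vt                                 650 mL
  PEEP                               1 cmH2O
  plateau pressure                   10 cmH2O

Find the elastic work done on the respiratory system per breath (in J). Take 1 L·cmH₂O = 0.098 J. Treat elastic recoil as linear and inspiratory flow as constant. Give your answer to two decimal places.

Elastic work ≈ ½ × (Pplat − PEEP) × Vt = 0.5 × (10 − 1) × 0.650 L = 0.5 × 9.0 × 0.650 = 2.925 L·cmH2O.
× 0.098 J/(L·cmH2O) → 0.2867 J.

0.29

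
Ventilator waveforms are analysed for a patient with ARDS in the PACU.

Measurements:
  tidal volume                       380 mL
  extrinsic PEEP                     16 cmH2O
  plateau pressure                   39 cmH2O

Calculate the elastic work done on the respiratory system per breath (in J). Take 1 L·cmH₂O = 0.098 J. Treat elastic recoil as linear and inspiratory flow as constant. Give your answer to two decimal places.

0.43

Elastic work ≈ ½ × (Pplat − PEEP) × Vt = 0.5 × (39 − 16) × 0.380 L = 0.5 × 23.0 × 0.380 = 4.37 L·cmH2O.
× 0.098 J/(L·cmH2O) → 0.4283 J.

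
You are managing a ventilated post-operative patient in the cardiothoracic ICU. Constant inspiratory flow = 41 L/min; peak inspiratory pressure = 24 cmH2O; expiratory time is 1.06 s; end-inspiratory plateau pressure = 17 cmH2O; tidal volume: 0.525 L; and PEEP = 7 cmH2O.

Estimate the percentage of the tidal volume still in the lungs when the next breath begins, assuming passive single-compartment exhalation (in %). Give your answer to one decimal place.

Flow: 41 L/min ÷ 60 = 0.6833 L/s.
R = (PIP − Pplat)/V̇ = (24 − 17) / 0.6833 = 7.0/0.6833 = 10.244 cmH2O·s/L.
C = Vt/(Pplat − PEEP) = 525.0 / (17 − 7) = 525.0/10.0 = 52.5 mL/cmH2O.
τ = R × C = 10.244 × 0.0525 L/cmH2O = 0.5378 s.
Fraction remaining at end-expiration = e^(−Te/τ) = e^(−1.06/0.5378) = 0.1393 → 13.93%.

13.9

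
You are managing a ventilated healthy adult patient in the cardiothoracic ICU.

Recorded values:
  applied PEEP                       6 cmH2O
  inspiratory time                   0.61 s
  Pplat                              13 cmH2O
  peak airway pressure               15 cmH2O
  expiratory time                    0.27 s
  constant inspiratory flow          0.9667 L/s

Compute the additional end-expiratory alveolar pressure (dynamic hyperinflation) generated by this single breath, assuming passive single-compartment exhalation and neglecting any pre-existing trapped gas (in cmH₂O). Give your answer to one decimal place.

Vt = flow × Ti = 0.9667 L/s × 0.61 s × 1000 mL/L = 589.69 mL.
R = (PIP − Pplat)/V̇ = (15 − 13) / 0.9667 = 2.0/0.9667 = 2.069 cmH2O·s/L.
C = Vt/(Pplat − PEEP) = 589.69 / (13 − 6) = 589.69/7.0 = 84.241 mL/cmH2O.
τ = R × C = 2.069 × 0.08424 L/cmH2O = 0.1743 s.
Fraction remaining = e^(−Te/τ) = e^(−0.27/0.1743) = 0.2124; trapped volume = 589.69 × 0.2124 = 125.25 mL.
Additional alveolar pressure from trapping ≈ V_trapped / C = 125.25 / 84.241 = 1.487 cmH2O.

1.5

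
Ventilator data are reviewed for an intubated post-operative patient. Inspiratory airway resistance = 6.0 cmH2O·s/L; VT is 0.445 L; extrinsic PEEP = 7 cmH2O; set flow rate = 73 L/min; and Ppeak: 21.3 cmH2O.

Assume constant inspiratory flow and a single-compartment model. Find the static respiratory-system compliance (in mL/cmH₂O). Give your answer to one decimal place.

Flow: 73 L/min ÷ 60 = 1.2167 L/s.
Equation of motion (constant flow): PIP = Vt/C + R·V̇ + PEEP.
Vt/C = PIP − R·V̇ − PEEP = 21.3 − 6.0×1.2167 − 7 = 21.3 − 7.3 − 7 = 7.0 cmH2O.
C = Vt / 7.0 = 445 / 7.0 = 63.571 mL/cmH2O.

63.6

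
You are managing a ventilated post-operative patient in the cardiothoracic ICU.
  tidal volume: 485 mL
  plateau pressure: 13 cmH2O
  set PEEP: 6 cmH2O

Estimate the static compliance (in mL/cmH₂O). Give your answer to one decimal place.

Cstat = Vt / (Pplat − PEEP) = 485 / (13 − 6) = 485 / 7.0 = 69.286 mL/cmH2O.

69.3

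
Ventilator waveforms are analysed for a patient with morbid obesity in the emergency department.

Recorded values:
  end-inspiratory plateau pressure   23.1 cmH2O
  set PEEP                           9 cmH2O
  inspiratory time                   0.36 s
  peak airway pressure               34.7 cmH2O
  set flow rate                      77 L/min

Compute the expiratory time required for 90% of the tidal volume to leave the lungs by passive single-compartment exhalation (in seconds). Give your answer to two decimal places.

0.68

Flow: 77 L/min ÷ 60 = 1.2833 L/s.
Vt = flow × Ti = 1.2833 L/s × 0.36 s × 1000 mL/L = 461.99 mL.
R = (PIP − Pplat)/V̇ = (34.7 − 23.1) / 1.2833 = 11.6/1.2833 = 9.039 cmH2O·s/L.
C = Vt/(Pplat − PEEP) = 461.99 / (23.1 − 9) = 461.99/14.1 = 32.765 mL/cmH2O.
τ = R × C = 9.039 × 0.03277 L/cmH2O = 0.2962 s.
t = −τ·ln(1 − 0.90) = −0.2962·ln(0.1) = 0.682 s.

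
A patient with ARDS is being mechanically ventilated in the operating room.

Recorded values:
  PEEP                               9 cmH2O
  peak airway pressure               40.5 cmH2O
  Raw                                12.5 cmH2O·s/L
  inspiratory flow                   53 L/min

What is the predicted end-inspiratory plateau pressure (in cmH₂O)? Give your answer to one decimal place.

29.5

Flow: 53 L/min ÷ 60 = 0.8833 L/s.
Pplat = PIP − Raw × flow = 40.5 − 12.5 × 0.8833 = 40.5 − 11.041 = 29.459 cmH2O.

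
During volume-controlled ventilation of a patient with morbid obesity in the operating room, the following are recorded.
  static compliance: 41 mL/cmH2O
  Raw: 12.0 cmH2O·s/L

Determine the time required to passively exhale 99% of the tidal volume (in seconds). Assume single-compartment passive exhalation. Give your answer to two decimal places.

τ = R × C = 12.0 × 41 mL/cmH2O = 12.0 × 0.041 L/cmH2O = 0.492 s.
Exhaled fraction f = 1 − e^(−t/τ) → t = −τ·ln(1 − f) = −0.492·ln(0.01) = 2.266 s.

2.27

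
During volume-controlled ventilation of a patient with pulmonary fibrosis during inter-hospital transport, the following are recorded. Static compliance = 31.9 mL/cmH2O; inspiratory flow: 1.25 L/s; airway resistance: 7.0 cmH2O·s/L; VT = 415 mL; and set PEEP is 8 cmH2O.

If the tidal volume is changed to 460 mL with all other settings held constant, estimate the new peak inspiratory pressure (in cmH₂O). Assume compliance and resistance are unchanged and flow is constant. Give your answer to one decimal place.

PIP = Vt/C + R·V̇ + PEEP (constant-flow equation of motion).
Only the elastic term changes: ΔPIP = ΔVt / C = (460 − 415) / 31.9 = 1.411 cmH2O.
Original PIP = 415/31.9 + 7.0×1.25 + 8 = 29.759 cmH2O; new PIP = 29.759 + (1.411) = 31.17 cmH2O.

31.2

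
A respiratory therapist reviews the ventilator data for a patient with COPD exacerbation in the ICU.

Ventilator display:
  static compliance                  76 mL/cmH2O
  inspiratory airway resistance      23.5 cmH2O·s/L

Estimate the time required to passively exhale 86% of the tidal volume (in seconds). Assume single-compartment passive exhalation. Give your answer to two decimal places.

τ = R × C = 23.5 × 76 mL/cmH2O = 23.5 × 0.076 L/cmH2O = 1.786 s.
Exhaled fraction f = 1 − e^(−t/τ) → t = −τ·ln(1 − f) = −1.786·ln(0.14) = 3.511 s.

3.51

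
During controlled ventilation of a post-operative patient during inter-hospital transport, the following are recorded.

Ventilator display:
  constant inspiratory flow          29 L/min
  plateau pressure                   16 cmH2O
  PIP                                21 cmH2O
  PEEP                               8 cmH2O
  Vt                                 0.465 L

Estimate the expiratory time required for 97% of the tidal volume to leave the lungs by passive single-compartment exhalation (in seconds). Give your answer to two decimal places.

Flow: 29 L/min ÷ 60 = 0.4833 L/s.
R = (PIP − Pplat)/V̇ = (21 − 16) / 0.4833 = 5.0/0.4833 = 10.346 cmH2O·s/L.
C = Vt/(Pplat − PEEP) = 465.0 / (16 − 8) = 465.0/8.0 = 58.125 mL/cmH2O.
τ = R × C = 10.346 × 0.05813 L/cmH2O = 0.6014 s.
t = −τ·ln(1 − 0.97) = −0.6014·ln(0.03) = 2.109 s.

2.11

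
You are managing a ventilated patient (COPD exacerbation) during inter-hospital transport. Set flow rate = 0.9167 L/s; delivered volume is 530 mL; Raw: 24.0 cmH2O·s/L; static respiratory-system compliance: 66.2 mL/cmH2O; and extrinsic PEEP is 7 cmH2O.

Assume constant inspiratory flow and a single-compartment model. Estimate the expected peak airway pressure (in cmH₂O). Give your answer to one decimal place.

37.0

Equation of motion (constant flow): PIP = Vt/C + R·V̇ + PEEP.
PIP = 530/66.2 + 24.0×0.9167 + 7 = 8.006 + 22.001 + 7 = 37.007 cmH2O.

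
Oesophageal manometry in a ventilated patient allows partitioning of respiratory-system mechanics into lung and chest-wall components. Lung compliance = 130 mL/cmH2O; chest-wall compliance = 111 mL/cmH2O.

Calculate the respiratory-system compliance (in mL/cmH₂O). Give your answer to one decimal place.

Lung and chest wall are elastances in series: 1/Crs = 1/CL + 1/Ccw.
1/Crs = 1/130 + 1/111 = 0.0167.
Crs = 59.88 mL/cmH2O.

59.9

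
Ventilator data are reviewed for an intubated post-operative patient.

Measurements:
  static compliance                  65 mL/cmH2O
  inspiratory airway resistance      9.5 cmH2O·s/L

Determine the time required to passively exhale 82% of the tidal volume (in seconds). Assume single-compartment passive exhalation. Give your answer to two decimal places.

τ = R × C = 9.5 × 65 mL/cmH2O = 9.5 × 0.065 L/cmH2O = 0.6175 s.
Exhaled fraction f = 1 − e^(−t/τ) → t = −τ·ln(1 − f) = −0.6175·ln(0.18) = 1.059 s.

1.06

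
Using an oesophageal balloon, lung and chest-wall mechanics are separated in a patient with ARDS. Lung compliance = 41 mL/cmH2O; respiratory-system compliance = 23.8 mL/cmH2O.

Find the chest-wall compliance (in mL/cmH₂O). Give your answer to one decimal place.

56.7

1/Ccw = 1/Crs − 1/CL.
1/Ccw = 1/23.8 − 1/41 = 0.01763.
Ccw = 56.721 mL/cmH2O.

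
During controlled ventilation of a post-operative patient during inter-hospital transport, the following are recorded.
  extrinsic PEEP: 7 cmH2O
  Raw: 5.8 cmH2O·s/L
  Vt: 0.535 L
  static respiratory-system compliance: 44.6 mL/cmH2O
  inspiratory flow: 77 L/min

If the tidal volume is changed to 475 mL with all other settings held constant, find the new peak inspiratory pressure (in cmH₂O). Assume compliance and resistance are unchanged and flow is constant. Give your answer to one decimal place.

Flow: 77 L/min ÷ 60 = 1.2833 L/s.
PIP = Vt/C + R·V̇ + PEEP (constant-flow equation of motion).
Only the elastic term changes: ΔPIP = ΔVt / C = (475 − 535) / 44.6 = -1.345 cmH2O.
Original PIP = 535/44.6 + 5.8×1.2833 + 7 = 26.439 cmH2O; new PIP = 26.439 + (-1.345) = 25.094 cmH2O.

25.1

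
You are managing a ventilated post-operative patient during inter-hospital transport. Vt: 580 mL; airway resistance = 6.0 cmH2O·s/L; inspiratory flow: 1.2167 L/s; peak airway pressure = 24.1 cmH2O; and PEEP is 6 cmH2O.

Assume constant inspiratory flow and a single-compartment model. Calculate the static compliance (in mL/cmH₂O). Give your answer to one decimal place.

Equation of motion (constant flow): PIP = Vt/C + R·V̇ + PEEP.
Vt/C = PIP − R·V̇ − PEEP = 24.1 − 6.0×1.2167 − 6 = 24.1 − 7.3 − 6 = 10.8 cmH2O.
C = Vt / 10.8 = 580 / 10.8 = 53.704 mL/cmH2O.

53.7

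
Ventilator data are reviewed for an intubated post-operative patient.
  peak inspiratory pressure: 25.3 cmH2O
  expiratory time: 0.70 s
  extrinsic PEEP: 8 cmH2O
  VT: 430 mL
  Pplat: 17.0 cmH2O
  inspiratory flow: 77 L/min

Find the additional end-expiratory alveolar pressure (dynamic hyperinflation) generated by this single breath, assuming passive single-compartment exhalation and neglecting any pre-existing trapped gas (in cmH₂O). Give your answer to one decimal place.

Flow: 77 L/min ÷ 60 = 1.2833 L/s.
R = (PIP − Pplat)/V̇ = (25.3 − 17.0) / 1.2833 = 8.3/1.2833 = 6.468 cmH2O·s/L.
C = Vt/(Pplat − PEEP) = 430.0 / (17.0 − 8) = 430.0/9.0 = 47.778 mL/cmH2O.
τ = R × C = 6.468 × 0.04778 L/cmH2O = 0.309 s.
Fraction remaining = e^(−Te/τ) = e^(−0.70/0.309) = 0.1038; trapped volume = 430.0 × 0.1038 = 44.634 mL.
Additional alveolar pressure from trapping ≈ V_trapped / C = 44.634 / 47.778 = 0.9342 cmH2O.

0.9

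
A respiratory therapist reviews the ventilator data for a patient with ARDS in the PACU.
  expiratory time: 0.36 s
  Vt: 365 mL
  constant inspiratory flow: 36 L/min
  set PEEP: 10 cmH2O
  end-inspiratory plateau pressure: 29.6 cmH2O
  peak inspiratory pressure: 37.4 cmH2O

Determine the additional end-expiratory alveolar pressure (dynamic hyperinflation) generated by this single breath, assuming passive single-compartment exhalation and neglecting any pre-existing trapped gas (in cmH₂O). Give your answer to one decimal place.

4.4

Flow: 36 L/min ÷ 60 = 0.6 L/s.
R = (PIP − Pplat)/V̇ = (37.4 − 29.6) / 0.6 = 7.8/0.6 = 13.0 cmH2O·s/L.
C = Vt/(Pplat − PEEP) = 365.0 / (29.6 − 10) = 365.0/19.6 = 18.622 mL/cmH2O.
τ = R × C = 13.0 × 0.01862 L/cmH2O = 0.2421 s.
Fraction remaining = e^(−Te/τ) = e^(−0.36/0.2421) = 0.2261; trapped volume = 365.0 × 0.2261 = 82.527 mL.
Additional alveolar pressure from trapping ≈ V_trapped / C = 82.527 / 18.622 = 4.432 cmH2O.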